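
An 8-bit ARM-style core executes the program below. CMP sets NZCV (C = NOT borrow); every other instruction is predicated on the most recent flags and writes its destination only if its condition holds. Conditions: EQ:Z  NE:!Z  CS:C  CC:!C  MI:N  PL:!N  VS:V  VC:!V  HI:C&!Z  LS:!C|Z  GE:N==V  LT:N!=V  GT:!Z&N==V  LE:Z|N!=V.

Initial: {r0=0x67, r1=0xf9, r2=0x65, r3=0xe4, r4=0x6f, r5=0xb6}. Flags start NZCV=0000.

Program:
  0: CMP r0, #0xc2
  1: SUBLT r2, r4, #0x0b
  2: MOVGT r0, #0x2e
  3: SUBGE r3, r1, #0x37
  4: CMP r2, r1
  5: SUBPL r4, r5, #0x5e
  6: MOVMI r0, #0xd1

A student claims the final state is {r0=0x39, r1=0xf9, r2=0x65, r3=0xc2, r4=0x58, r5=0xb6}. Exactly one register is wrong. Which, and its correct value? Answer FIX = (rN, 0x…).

[0] flags=1001 → (cmp)
[1] flags=1001 LT?F → skip
[2] flags=1001 GT?T → r0=0x2e
[3] flags=1001 GE?T → r3=0xc2
[4] flags=0000 → (cmp)
[5] flags=0000 PL?T → r4=0x58
[6] flags=0000 MI?F → skip

FIX = (r0, 0x2e)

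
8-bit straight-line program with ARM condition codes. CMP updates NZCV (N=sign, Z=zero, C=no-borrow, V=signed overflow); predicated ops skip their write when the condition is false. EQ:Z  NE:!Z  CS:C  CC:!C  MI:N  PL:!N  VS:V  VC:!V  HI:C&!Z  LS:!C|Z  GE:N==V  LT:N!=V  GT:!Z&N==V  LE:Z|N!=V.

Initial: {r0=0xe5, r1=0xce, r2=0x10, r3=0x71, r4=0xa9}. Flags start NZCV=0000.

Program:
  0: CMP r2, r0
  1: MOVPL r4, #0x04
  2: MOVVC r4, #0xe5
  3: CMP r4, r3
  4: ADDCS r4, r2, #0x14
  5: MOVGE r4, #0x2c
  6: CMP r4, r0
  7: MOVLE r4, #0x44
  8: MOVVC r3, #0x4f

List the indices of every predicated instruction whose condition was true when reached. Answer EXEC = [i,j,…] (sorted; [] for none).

[0] flags=0000 → (cmp)
[1] flags=0000 PL?T → r4=0x04
[2] flags=0000 VC?T → r4=0xe5
[3] flags=0011 → (cmp)
[4] flags=0011 CS?T → r4=0x24
[5] flags=0011 GE?F → skip
[6] flags=0000 → (cmp)
[7] flags=0000 LE?F → skip
[8] flags=0000 VC?T → r3=0x4f

EXEC = [1,2,4,8]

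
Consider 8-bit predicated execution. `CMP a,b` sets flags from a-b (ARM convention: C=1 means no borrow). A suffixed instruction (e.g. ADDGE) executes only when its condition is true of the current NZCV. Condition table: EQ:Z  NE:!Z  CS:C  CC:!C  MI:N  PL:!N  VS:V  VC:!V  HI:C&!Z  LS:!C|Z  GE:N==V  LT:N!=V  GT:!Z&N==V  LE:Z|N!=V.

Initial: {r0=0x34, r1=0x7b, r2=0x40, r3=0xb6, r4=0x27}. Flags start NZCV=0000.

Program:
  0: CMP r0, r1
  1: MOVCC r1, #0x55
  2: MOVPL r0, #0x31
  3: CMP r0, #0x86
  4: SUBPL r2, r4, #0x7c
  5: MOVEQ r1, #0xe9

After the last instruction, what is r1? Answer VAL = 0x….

VAL = 0x55

[0] flags=1000 → (cmp)
[1] flags=1000 CC?T → r1=0x55
[2] flags=1000 PL?F → skip
[3] flags=1001 → (cmp)
[4] flags=1001 PL?F → skip
[5] flags=1001 EQ?F → skip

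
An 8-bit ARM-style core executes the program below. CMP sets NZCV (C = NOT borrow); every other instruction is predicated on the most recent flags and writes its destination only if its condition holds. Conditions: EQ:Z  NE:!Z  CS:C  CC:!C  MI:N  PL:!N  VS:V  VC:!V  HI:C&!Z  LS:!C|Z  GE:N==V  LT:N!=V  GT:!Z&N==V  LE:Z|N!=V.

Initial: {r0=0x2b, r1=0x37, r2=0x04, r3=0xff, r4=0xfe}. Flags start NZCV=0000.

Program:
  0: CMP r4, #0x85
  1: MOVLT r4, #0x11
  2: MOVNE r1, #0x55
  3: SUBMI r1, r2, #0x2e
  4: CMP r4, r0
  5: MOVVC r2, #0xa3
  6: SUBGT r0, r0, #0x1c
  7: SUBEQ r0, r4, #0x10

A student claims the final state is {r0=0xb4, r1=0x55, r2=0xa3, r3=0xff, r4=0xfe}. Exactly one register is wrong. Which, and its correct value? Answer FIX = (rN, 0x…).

0: ✓ CMP  NZCV=0010
1: · MOVLT
2: ✓ MOVNE  r1←0x55
3: · SUBMI
4: ✓ CMP  NZCV=1010
5: ✓ MOVVC  r2←0xa3
6: · SUBGT
7: · SUBEQ

FIX = (r0, 0x2b)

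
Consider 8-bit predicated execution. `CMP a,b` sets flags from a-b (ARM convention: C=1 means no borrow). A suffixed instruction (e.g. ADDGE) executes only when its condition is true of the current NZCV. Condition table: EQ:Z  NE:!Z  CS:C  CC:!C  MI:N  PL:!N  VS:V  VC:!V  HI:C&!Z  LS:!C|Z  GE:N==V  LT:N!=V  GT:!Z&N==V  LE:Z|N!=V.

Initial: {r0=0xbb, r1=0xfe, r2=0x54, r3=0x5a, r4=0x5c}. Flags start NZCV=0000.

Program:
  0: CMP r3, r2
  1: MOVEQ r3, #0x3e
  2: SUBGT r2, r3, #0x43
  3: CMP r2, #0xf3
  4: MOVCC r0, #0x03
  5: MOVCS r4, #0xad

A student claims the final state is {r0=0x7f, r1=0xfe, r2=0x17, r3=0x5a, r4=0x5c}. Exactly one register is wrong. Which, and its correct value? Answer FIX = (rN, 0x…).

0: ✓ CMP  NZCV=0010
1: · MOVEQ
2: ✓ SUBGT  r2←0x17
3: ✓ CMP  NZCV=0000
4: ✓ MOVCC  r0←0x03
5: · MOVCS

FIX = (r0, 0x03)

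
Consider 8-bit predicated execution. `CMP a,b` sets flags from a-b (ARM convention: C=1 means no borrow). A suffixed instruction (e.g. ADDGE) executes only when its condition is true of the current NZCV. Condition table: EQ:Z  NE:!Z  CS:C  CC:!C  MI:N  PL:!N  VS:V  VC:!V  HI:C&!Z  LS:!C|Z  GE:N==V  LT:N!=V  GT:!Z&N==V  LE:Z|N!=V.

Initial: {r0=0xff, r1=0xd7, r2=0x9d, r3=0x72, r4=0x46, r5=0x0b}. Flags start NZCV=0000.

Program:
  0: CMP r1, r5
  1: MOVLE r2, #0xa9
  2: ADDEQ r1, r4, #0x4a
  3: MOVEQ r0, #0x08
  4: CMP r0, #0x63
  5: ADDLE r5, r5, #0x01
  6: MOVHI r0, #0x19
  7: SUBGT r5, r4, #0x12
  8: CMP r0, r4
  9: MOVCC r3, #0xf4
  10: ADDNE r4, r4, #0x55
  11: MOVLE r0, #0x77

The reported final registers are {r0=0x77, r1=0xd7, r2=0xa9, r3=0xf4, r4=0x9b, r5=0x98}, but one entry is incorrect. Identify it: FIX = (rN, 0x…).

[0] flags=1010 → (cmp)
[1] flags=1010 LE?T → r2=0xa9
[2] flags=1010 EQ?F → skip
[3] flags=1010 EQ?F → skip
[4] flags=1010 → (cmp)
[5] flags=1010 LE?T → r5=0x0c
[6] flags=1010 HI?T → r0=0x19
[7] flags=1010 GT?F → skip
[8] flags=1000 → (cmp)
[9] flags=1000 CC?T → r3=0xf4
[10] flags=1000 NE?T → r4=0x9b
[11] flags=1000 LE?T → r0=0x77

FIX = (r5, 0x0c)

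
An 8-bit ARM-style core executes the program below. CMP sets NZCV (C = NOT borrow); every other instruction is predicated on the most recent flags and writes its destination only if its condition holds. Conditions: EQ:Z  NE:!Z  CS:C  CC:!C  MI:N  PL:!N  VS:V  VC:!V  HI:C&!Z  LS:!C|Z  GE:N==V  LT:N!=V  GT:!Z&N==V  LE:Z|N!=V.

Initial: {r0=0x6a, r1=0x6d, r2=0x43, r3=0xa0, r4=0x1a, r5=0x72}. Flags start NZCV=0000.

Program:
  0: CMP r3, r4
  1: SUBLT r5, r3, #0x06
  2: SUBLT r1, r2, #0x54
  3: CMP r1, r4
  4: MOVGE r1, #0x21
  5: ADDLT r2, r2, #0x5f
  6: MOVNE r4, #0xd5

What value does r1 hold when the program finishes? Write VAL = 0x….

VAL = 0xef

0: ✓ CMP  NZCV=1010
1: ✓ SUBLT  r5←0x9a
2: ✓ SUBLT  r1←0xef
3: ✓ CMP  NZCV=1010
4: · MOVGE
5: ✓ ADDLT  r2←0xa2
6: ✓ MOVNE  r4←0xd5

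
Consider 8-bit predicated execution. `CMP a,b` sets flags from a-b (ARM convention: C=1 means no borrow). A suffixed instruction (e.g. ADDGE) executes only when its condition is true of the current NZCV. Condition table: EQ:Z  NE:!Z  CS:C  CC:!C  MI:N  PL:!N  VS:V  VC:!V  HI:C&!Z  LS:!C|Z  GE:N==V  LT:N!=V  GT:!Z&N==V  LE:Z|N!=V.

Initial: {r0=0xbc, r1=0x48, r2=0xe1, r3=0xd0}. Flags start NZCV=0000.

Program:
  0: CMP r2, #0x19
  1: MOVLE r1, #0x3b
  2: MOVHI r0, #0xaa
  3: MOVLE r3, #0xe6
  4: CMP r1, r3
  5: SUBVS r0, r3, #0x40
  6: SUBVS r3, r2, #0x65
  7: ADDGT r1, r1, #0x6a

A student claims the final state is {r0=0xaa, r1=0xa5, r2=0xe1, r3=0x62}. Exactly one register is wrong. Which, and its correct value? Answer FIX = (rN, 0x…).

[0] flags=1010 → (cmp)
[1] flags=1010 LE?T → r1=0x3b
[2] flags=1010 HI?T → r0=0xaa
[3] flags=1010 LE?T → r3=0xe6
[4] flags=0000 → (cmp)
[5] flags=0000 VS?F → skip
[6] flags=0000 VS?F → skip
[7] flags=0000 GT?T → r1=0xa5

FIX = (r3, 0xe6)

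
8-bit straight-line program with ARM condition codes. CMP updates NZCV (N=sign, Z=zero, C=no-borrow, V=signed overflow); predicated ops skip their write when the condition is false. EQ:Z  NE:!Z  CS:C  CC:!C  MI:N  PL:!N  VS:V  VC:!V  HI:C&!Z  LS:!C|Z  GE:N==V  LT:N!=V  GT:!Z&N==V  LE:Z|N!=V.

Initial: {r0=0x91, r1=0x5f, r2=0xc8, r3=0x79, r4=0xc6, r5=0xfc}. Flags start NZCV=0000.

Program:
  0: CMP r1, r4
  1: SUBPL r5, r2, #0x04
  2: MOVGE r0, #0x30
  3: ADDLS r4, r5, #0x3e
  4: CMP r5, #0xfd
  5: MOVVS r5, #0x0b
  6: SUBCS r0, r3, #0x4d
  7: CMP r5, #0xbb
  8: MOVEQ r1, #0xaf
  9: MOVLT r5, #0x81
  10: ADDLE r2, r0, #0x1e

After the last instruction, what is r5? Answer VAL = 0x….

VAL = 0xfc

[0] flags=1001 → (cmp)
[1] flags=1001 PL?F → skip
[2] flags=1001 GE?T → r0=0x30
[3] flags=1001 LS?T → r4=0x3a
[4] flags=1000 → (cmp)
[5] flags=1000 VS?F → skip
[6] flags=1000 CS?F → skip
[7] flags=0010 → (cmp)
[8] flags=0010 EQ?F → skip
[9] flags=0010 LT?F → skip
[10] flags=0010 LE?F → skip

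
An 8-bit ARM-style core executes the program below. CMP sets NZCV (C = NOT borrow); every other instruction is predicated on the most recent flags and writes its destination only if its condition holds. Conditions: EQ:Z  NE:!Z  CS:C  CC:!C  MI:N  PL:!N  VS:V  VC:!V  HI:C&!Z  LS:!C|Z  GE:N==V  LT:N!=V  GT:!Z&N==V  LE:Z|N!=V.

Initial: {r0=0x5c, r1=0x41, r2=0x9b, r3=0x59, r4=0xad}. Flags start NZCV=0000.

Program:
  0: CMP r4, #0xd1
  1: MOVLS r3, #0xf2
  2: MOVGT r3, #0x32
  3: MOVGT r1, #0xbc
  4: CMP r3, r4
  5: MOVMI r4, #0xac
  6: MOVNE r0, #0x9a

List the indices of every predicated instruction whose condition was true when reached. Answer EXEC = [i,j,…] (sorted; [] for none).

EXEC = [1,6]

0: ✓ CMP  NZCV=1000
1: ✓ MOVLS  r3←0xf2
2: · MOVGT
3: · MOVGT
4: ✓ CMP  NZCV=0010
5: · MOVMI
6: ✓ MOVNE  r0←0x9a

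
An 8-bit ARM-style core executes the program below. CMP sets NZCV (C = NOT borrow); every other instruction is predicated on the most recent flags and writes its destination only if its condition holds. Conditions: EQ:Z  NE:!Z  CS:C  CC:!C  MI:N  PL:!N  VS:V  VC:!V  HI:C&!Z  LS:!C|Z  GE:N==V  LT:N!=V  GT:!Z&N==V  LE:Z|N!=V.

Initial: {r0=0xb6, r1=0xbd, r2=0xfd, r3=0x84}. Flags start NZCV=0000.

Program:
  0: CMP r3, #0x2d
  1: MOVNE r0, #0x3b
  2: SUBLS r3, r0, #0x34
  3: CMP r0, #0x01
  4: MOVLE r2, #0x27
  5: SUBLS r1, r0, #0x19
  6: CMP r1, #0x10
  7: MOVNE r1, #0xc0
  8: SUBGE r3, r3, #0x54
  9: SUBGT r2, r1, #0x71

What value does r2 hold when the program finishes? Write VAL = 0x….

[0] flags=0011 → (cmp)
[1] flags=0011 NE?T → r0=0x3b
[2] flags=0011 LS?F → skip
[3] flags=0010 → (cmp)
[4] flags=0010 LE?F → skip
[5] flags=0010 LS?F → skip
[6] flags=1010 → (cmp)
[7] flags=1010 NE?T → r1=0xc0
[8] flags=1010 GE?F → skip
[9] flags=1010 GT?F → skip

VAL = 0xfd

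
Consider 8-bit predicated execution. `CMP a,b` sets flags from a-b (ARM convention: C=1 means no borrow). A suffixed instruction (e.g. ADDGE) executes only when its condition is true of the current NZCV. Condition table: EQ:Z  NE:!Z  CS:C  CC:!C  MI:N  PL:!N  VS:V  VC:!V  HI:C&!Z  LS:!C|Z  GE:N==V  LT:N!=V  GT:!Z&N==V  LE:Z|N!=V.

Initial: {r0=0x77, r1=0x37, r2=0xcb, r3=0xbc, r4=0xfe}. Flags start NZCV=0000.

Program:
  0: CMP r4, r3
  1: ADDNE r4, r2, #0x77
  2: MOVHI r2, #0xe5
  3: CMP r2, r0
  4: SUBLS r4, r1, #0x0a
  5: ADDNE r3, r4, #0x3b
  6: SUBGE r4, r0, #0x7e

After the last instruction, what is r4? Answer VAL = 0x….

[0] flags=0010 → (cmp)
[1] flags=0010 NE?T → r4=0x42
[2] flags=0010 HI?T → r2=0xe5
[3] flags=0011 → (cmp)
[4] flags=0011 LS?F → skip
[5] flags=0011 NE?T → r3=0x7d
[6] flags=0011 GE?F → skip

VAL = 0x42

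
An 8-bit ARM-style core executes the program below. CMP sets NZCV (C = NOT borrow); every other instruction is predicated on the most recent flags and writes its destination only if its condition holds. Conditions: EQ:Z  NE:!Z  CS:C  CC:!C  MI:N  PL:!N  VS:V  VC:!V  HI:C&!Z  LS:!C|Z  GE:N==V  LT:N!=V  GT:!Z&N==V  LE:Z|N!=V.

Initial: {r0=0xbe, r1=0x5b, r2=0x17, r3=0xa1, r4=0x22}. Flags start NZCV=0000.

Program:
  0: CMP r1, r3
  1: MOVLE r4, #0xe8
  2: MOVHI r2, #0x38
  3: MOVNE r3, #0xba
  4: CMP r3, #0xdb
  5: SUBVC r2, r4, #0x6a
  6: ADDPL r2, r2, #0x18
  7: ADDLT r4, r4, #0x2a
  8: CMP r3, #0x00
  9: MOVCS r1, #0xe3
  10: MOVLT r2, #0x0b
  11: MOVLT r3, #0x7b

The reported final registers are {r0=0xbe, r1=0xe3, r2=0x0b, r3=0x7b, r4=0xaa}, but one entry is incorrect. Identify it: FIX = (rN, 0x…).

0: ✓ CMP  NZCV=1001
1: · MOVLE
2: · MOVHI
3: ✓ MOVNE  r3←0xba
4: ✓ CMP  NZCV=1000
5: ✓ SUBVC  r2←0xb8
6: · ADDPL
7: ✓ ADDLT  r4←0x4c
8: ✓ CMP  NZCV=1010
9: ✓ MOVCS  r1←0xe3
10: ✓ MOVLT  r2←0x0b
11: ✓ MOVLT  r3←0x7b

FIX = (r4, 0x4c)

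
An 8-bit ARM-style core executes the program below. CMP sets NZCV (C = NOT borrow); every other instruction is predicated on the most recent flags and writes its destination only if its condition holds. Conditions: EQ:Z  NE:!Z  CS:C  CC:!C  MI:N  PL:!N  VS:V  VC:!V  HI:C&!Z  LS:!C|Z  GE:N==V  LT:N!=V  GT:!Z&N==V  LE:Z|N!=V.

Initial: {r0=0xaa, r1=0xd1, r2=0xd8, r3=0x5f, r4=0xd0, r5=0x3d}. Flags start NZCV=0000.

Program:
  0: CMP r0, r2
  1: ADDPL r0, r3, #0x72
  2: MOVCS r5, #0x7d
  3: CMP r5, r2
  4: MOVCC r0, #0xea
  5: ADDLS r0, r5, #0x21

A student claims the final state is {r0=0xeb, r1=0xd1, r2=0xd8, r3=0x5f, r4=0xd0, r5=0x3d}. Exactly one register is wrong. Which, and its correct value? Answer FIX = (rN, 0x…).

FIX = (r0, 0x5e)

0: ✓ CMP  NZCV=1000
1: · ADDPL
2: · MOVCS
3: ✓ CMP  NZCV=0000
4: ✓ MOVCC  r0←0xea
5: ✓ ADDLS  r0←0x5e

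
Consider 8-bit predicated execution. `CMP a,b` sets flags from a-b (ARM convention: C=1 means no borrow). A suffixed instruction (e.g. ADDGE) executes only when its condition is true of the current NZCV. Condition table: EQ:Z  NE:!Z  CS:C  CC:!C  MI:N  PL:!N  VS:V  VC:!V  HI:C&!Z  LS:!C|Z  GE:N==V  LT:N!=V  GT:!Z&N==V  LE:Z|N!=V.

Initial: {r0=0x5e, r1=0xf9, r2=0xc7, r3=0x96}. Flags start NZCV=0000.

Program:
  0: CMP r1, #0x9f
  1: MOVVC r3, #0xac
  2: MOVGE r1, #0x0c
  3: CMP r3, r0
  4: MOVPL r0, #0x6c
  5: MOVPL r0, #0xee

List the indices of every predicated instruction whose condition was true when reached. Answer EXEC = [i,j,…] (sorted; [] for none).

EXEC = [1,2,4,5]

[0] flags=0010 → (cmp)
[1] flags=0010 VC?T → r3=0xac
[2] flags=0010 GE?T → r1=0x0c
[3] flags=0011 → (cmp)
[4] flags=0011 PL?T → r0=0x6c
[5] flags=0011 PL?T → r0=0xee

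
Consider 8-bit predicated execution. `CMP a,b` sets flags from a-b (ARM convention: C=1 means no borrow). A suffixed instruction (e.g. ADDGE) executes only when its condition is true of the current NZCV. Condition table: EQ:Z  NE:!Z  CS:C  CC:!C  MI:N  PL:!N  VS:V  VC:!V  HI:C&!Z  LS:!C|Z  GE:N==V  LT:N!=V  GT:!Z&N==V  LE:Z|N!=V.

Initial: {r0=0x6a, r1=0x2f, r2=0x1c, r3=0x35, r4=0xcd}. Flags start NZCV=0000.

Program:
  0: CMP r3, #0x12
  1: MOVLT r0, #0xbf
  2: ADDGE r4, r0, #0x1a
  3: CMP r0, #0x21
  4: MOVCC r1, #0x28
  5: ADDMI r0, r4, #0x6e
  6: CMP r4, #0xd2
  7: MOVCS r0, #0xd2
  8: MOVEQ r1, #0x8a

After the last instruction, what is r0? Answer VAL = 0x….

0: ✓ CMP  NZCV=0010
1: · MOVLT
2: ✓ ADDGE  r4←0x84
3: ✓ CMP  NZCV=0010
4: · MOVCC
5: · ADDMI
6: ✓ CMP  NZCV=1000
7: · MOVCS
8: · MOVEQ

VAL = 0x6a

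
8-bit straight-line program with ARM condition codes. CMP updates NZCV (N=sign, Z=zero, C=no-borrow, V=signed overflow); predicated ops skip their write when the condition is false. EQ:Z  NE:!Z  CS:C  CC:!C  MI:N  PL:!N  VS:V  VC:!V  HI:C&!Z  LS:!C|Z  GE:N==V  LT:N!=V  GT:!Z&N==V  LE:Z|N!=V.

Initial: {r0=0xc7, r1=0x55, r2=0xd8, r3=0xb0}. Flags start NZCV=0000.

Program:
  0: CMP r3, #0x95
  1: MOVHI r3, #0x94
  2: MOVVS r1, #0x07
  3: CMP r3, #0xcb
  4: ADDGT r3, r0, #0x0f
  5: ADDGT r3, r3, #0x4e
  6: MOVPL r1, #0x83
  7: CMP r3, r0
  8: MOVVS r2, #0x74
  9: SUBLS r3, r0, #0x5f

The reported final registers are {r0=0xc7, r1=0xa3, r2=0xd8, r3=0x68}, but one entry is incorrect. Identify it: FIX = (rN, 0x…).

FIX = (r1, 0x55)

0: ✓ CMP  NZCV=0010
1: ✓ MOVHI  r3←0x94
2: · MOVVS
3: ✓ CMP  NZCV=1000
4: · ADDGT
5: · ADDGT
6: · MOVPL
7: ✓ CMP  NZCV=1000
8: · MOVVS
9: ✓ SUBLS  r3←0x68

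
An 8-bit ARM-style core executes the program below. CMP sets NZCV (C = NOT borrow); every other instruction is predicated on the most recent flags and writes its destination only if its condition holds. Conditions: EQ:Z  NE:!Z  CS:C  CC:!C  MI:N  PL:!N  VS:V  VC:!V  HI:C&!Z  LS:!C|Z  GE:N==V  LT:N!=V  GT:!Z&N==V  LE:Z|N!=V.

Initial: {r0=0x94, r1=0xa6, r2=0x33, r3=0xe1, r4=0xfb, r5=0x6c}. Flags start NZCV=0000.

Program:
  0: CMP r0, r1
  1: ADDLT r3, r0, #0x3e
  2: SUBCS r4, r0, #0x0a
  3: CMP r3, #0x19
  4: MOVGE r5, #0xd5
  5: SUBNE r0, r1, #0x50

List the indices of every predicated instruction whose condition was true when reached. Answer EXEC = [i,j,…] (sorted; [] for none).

[0] flags=1000 → (cmp)
[1] flags=1000 LT?T → r3=0xd2
[2] flags=1000 CS?F → skip
[3] flags=1010 → (cmp)
[4] flags=1010 GE?F → skip
[5] flags=1010 NE?T → r0=0x56

EXEC = [1,5]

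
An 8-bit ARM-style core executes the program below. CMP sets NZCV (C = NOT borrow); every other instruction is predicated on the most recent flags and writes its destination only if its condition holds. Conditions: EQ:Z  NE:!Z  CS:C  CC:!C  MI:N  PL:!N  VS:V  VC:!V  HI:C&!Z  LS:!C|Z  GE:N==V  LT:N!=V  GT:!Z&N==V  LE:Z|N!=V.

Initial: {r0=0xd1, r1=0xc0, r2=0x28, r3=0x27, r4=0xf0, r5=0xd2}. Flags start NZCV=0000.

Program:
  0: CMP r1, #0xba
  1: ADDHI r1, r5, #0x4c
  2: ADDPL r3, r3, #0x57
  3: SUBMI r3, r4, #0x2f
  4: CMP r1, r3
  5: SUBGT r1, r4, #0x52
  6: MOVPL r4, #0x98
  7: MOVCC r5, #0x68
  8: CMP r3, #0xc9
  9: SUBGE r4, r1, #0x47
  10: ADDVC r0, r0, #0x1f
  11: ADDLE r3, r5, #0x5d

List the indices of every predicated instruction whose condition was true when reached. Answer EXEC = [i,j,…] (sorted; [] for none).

EXEC = [1,2,7,9]

0: ✓ CMP  NZCV=0010
1: ✓ ADDHI  r1←0x1e
2: ✓ ADDPL  r3←0x7e
3: · SUBMI
4: ✓ CMP  NZCV=1000
5: · SUBGT
6: · MOVPL
7: ✓ MOVCC  r5←0x68
8: ✓ CMP  NZCV=1001
9: ✓ SUBGE  r4←0xd7
10: · ADDVC
11: · ADDLE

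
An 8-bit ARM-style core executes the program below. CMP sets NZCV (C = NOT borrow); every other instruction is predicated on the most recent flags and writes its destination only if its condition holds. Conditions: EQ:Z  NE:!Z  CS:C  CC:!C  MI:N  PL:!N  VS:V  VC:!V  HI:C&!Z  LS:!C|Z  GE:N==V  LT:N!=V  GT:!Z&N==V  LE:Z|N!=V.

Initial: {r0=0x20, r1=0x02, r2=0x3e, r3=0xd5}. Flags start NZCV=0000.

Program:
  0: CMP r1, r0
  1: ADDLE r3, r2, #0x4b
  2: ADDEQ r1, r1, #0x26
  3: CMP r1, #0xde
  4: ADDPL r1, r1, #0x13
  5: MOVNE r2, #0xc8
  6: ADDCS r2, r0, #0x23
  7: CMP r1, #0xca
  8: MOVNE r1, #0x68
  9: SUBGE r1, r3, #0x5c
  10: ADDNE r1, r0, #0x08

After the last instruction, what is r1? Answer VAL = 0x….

VAL = 0x28

[0] flags=1000 → (cmp)
[1] flags=1000 LE?T → r3=0x89
[2] flags=1000 EQ?F → skip
[3] flags=0000 → (cmp)
[4] flags=0000 PL?T → r1=0x15
[5] flags=0000 NE?T → r2=0xc8
[6] flags=0000 CS?F → skip
[7] flags=0000 → (cmp)
[8] flags=0000 NE?T → r1=0x68
[9] flags=0000 GE?T → r1=0x2d
[10] flags=0000 NE?T → r1=0x28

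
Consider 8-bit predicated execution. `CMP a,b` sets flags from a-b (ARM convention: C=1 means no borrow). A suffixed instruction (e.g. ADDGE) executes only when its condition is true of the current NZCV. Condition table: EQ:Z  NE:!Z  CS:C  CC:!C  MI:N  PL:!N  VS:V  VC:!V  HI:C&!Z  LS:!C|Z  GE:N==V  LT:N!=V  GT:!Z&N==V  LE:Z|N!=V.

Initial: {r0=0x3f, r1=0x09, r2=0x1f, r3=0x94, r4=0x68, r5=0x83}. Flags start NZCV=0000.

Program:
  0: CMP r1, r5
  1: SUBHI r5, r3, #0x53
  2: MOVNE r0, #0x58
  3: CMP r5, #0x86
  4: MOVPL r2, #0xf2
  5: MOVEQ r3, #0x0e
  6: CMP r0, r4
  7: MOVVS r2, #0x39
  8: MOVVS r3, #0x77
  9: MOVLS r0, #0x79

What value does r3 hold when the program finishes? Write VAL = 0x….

0: ✓ CMP  NZCV=1001
1: · SUBHI
2: ✓ MOVNE  r0←0x58
3: ✓ CMP  NZCV=1000
4: · MOVPL
5: · MOVEQ
6: ✓ CMP  NZCV=1000
7: · MOVVS
8: · MOVVS
9: ✓ MOVLS  r0←0x79

VAL = 0x94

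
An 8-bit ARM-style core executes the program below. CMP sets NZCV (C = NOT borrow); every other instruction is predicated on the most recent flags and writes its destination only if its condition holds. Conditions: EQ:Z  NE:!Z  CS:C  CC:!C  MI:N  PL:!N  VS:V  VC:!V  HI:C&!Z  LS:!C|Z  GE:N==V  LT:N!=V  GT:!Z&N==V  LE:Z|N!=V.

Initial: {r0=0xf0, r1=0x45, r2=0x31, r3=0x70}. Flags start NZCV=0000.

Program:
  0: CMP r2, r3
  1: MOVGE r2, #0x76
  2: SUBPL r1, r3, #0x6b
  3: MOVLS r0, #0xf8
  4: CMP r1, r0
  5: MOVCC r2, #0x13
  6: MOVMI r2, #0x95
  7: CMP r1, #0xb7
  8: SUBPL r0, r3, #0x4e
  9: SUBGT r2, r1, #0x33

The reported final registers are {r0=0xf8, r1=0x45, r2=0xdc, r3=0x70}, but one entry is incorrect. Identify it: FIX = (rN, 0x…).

0: ✓ CMP  NZCV=1000
1: · MOVGE
2: · SUBPL
3: ✓ MOVLS  r0←0xf8
4: ✓ CMP  NZCV=0000
5: ✓ MOVCC  r2←0x13
6: · MOVMI
7: ✓ CMP  NZCV=1001
8: · SUBPL
9: ✓ SUBGT  r2←0x12

FIX = (r2, 0x12)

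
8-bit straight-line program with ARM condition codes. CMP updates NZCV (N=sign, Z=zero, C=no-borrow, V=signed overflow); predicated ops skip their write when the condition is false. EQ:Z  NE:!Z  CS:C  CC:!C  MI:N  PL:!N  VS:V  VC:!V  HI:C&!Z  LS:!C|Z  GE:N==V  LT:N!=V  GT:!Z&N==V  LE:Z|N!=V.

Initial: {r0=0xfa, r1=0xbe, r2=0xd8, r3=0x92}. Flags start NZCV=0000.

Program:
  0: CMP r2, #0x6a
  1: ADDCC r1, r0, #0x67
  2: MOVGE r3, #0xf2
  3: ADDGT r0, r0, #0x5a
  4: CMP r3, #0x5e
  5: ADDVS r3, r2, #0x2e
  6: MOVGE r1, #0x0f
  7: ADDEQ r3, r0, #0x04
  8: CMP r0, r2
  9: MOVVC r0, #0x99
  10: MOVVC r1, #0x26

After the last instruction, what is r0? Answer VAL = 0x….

VAL = 0x99

0: ✓ CMP  NZCV=0011
1: · ADDCC
2: · MOVGE
3: · ADDGT
4: ✓ CMP  NZCV=0011
5: ✓ ADDVS  r3←0x06
6: · MOVGE
7: · ADDEQ
8: ✓ CMP  NZCV=0010
9: ✓ MOVVC  r0←0x99
10: ✓ MOVVC  r1←0x26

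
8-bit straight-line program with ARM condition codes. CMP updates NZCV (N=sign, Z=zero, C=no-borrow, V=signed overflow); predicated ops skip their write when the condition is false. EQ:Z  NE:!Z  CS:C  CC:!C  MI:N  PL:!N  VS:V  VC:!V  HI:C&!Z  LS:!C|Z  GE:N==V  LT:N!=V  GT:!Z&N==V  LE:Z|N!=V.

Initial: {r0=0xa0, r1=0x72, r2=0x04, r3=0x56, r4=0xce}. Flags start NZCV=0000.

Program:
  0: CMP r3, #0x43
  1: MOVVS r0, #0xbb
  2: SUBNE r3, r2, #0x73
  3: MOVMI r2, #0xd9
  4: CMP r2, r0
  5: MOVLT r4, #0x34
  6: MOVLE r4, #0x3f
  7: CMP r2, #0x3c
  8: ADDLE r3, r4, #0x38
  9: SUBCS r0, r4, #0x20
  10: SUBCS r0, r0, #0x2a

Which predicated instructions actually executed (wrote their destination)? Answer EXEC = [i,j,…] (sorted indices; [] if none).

0: ✓ CMP  NZCV=0010
1: · MOVVS
2: ✓ SUBNE  r3←0x91
3: · MOVMI
4: ✓ CMP  NZCV=0000
5: · MOVLT
6: · MOVLE
7: ✓ CMP  NZCV=1000
8: ✓ ADDLE  r3←0x06
9: · SUBCS
10: · SUBCS

EXEC = [2,8]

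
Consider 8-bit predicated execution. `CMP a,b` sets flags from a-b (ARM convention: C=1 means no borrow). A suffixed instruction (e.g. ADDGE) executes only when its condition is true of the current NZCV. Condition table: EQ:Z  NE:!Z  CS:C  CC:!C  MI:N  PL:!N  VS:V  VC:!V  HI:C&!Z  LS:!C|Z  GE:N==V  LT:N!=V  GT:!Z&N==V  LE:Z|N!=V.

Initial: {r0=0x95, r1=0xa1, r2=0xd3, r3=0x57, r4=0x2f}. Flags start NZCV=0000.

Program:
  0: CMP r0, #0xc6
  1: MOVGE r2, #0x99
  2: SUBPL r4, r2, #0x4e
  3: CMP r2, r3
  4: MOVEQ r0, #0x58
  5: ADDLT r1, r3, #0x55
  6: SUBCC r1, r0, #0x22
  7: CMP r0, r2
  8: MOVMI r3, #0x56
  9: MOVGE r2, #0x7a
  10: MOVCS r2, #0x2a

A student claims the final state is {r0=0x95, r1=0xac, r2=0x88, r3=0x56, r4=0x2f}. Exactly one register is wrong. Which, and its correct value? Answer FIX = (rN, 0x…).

FIX = (r2, 0xd3)

[0] flags=1000 → (cmp)
[1] flags=1000 GE?F → skip
[2] flags=1000 PL?F → skip
[3] flags=0011 → (cmp)
[4] flags=0011 EQ?F → skip
[5] flags=0011 LT?T → r1=0xac
[6] flags=0011 CC?F → skip
[7] flags=1000 → (cmp)
[8] flags=1000 MI?T → r3=0x56
[9] flags=1000 GE?F → skip
[10] flags=1000 CS?F → skip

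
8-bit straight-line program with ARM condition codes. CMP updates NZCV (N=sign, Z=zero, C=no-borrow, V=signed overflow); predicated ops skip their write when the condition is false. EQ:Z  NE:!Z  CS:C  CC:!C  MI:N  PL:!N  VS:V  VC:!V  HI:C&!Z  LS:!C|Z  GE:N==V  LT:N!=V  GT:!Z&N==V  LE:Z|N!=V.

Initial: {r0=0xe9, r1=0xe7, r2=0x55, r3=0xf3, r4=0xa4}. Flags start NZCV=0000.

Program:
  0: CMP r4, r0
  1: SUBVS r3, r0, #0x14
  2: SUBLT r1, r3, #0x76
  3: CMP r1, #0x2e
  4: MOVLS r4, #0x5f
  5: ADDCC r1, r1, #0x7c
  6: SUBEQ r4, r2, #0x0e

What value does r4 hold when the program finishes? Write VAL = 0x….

VAL = 0xa4

0: ✓ CMP  NZCV=1000
1: · SUBVS
2: ✓ SUBLT  r1←0x7d
3: ✓ CMP  NZCV=0010
4: · MOVLS
5: · ADDCC
6: · SUBEQ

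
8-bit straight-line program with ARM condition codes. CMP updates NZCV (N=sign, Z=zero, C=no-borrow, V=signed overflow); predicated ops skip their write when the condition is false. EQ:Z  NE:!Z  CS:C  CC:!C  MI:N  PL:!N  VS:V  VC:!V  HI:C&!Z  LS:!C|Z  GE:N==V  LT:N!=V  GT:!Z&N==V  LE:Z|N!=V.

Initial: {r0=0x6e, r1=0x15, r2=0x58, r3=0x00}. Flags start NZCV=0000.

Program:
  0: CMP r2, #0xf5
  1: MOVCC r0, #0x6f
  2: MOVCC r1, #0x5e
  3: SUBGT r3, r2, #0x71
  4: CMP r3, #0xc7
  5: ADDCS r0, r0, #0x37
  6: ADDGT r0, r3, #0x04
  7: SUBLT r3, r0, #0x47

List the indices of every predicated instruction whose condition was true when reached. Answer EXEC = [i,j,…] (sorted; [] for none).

EXEC = [1,2,3,5,6]

0: ✓ CMP  NZCV=0000
1: ✓ MOVCC  r0←0x6f
2: ✓ MOVCC  r1←0x5e
3: ✓ SUBGT  r3←0xe7
4: ✓ CMP  NZCV=0010
5: ✓ ADDCS  r0←0xa6
6: ✓ ADDGT  r0←0xeb
7: · SUBLT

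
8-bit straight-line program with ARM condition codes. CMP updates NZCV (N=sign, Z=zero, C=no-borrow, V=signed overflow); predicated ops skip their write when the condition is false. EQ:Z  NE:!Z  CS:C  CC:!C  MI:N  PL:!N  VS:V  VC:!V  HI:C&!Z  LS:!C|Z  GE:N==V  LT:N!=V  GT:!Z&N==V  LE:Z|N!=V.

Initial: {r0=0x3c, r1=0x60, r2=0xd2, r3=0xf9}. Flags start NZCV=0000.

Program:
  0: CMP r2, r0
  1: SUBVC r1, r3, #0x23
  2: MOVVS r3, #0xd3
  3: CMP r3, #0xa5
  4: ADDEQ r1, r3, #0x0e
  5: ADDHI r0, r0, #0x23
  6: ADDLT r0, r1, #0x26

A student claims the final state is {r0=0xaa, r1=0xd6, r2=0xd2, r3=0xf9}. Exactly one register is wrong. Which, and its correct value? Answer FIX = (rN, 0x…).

FIX = (r0, 0x5f)

[0] flags=1010 → (cmp)
[1] flags=1010 VC?T → r1=0xd6
[2] flags=1010 VS?F → skip
[3] flags=0010 → (cmp)
[4] flags=0010 EQ?F → skip
[5] flags=0010 HI?T → r0=0x5f
[6] flags=0010 LT?F → skip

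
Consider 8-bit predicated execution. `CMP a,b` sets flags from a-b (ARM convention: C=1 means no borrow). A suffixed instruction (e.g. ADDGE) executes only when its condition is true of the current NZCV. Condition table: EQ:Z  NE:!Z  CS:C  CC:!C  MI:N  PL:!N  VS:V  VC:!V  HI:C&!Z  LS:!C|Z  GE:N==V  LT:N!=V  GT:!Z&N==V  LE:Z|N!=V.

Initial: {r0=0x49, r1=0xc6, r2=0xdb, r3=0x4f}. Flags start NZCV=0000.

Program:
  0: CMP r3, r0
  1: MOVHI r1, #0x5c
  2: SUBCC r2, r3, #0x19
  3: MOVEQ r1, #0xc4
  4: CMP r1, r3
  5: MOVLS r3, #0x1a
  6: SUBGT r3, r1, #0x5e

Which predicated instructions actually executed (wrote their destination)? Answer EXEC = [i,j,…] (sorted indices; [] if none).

[0] flags=0010 → (cmp)
[1] flags=0010 HI?T → r1=0x5c
[2] flags=0010 CC?F → skip
[3] flags=0010 EQ?F → skip
[4] flags=0010 → (cmp)
[5] flags=0010 LS?F → skip
[6] flags=0010 GT?T → r3=0xfe

EXEC = [1,6]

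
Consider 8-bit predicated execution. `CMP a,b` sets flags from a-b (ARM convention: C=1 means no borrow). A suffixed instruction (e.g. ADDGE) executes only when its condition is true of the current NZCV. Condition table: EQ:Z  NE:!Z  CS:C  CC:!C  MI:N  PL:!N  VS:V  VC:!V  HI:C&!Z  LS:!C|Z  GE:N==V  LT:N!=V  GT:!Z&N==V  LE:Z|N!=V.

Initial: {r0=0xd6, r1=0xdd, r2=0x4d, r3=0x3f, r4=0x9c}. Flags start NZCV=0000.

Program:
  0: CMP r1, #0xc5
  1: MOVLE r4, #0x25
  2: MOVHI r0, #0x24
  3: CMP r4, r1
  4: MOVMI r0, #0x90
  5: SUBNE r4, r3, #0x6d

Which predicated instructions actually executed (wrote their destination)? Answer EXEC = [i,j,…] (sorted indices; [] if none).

EXEC = [2,4,5]

[0] flags=0010 → (cmp)
[1] flags=0010 LE?F → skip
[2] flags=0010 HI?T → r0=0x24
[3] flags=1000 → (cmp)
[4] flags=1000 MI?T → r0=0x90
[5] flags=1000 NE?T → r4=0xd2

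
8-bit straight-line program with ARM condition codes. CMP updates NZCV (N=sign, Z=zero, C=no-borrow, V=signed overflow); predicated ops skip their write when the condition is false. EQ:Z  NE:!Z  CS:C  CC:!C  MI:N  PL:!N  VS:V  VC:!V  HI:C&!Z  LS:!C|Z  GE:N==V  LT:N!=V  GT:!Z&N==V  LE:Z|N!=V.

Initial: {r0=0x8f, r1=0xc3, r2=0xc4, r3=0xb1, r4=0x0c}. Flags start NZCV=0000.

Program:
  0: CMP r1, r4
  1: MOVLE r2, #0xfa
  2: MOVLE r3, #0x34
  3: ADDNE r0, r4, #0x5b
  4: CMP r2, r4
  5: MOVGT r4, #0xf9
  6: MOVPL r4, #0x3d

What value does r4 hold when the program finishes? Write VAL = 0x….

VAL = 0x0c

[0] flags=1010 → (cmp)
[1] flags=1010 LE?T → r2=0xfa
[2] flags=1010 LE?T → r3=0x34
[3] flags=1010 NE?T → r0=0x67
[4] flags=1010 → (cmp)
[5] flags=1010 GT?F → skip
[6] flags=1010 PL?F → skip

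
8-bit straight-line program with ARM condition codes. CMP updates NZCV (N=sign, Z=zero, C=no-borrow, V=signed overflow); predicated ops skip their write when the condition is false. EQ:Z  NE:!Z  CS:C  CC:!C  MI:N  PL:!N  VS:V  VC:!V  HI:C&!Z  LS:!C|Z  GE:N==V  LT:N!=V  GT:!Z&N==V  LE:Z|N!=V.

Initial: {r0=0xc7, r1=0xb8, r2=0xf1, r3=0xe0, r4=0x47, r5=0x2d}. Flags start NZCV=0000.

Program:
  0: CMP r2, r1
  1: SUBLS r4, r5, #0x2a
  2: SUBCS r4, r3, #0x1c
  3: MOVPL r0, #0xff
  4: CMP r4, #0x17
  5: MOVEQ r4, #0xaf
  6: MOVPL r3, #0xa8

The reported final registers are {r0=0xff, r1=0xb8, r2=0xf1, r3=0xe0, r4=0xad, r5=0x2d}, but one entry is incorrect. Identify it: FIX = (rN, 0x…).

FIX = (r4, 0xc4)

[0] flags=0010 → (cmp)
[1] flags=0010 LS?F → skip
[2] flags=0010 CS?T → r4=0xc4
[3] flags=0010 PL?T → r0=0xff
[4] flags=1010 → (cmp)
[5] flags=1010 EQ?F → skip
[6] flags=1010 PL?F → skip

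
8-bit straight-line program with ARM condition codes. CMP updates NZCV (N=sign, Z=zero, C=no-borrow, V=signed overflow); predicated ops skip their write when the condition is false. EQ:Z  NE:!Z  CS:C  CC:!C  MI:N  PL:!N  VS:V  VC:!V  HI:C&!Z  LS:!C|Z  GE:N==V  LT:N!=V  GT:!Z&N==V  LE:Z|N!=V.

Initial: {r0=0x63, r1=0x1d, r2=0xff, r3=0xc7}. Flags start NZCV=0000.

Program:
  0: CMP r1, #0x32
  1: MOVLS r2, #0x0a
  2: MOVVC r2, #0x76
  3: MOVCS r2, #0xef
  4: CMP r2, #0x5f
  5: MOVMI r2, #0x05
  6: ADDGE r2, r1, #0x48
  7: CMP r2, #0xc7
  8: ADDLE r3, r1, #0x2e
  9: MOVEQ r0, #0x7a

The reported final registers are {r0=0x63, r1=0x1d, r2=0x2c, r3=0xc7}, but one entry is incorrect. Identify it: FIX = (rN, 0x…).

[0] flags=1000 → (cmp)
[1] flags=1000 LS?T → r2=0x0a
[2] flags=1000 VC?T → r2=0x76
[3] flags=1000 CS?F → skip
[4] flags=0010 → (cmp)
[5] flags=0010 MI?F → skip
[6] flags=0010 GE?T → r2=0x65
[7] flags=1001 → (cmp)
[8] flags=1001 LE?F → skip
[9] flags=1001 EQ?F → skip

FIX = (r2, 0x65)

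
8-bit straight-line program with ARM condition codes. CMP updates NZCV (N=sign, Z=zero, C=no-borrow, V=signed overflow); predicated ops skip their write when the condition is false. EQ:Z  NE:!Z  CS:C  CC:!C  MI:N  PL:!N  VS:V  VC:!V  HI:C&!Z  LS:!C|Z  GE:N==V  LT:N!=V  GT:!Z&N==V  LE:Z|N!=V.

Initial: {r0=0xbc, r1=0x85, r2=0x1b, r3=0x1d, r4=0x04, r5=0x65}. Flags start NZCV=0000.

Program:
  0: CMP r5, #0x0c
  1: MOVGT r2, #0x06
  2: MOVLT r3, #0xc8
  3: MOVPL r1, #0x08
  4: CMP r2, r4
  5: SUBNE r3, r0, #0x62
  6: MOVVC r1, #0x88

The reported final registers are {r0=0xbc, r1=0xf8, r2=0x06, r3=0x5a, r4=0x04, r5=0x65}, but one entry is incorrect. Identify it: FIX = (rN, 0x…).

[0] flags=0010 → (cmp)
[1] flags=0010 GT?T → r2=0x06
[2] flags=0010 LT?F → skip
[3] flags=0010 PL?T → r1=0x08
[4] flags=0010 → (cmp)
[5] flags=0010 NE?T → r3=0x5a
[6] flags=0010 VC?T → r1=0x88

FIX = (r1, 0x88)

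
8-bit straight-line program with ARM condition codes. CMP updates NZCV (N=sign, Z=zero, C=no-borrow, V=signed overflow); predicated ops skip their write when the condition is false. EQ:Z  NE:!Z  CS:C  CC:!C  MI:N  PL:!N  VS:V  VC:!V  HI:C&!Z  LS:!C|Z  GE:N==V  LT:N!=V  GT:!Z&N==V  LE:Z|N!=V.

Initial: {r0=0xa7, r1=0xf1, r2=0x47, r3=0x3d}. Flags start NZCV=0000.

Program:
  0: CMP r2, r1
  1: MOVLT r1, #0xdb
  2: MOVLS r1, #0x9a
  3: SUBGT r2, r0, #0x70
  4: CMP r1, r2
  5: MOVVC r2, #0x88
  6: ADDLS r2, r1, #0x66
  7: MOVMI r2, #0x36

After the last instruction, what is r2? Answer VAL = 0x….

VAL = 0x37

[0] flags=0000 → (cmp)
[1] flags=0000 LT?F → skip
[2] flags=0000 LS?T → r1=0x9a
[3] flags=0000 GT?T → r2=0x37
[4] flags=0011 → (cmp)
[5] flags=0011 VC?F → skip
[6] flags=0011 LS?F → skip
[7] flags=0011 MI?F → skip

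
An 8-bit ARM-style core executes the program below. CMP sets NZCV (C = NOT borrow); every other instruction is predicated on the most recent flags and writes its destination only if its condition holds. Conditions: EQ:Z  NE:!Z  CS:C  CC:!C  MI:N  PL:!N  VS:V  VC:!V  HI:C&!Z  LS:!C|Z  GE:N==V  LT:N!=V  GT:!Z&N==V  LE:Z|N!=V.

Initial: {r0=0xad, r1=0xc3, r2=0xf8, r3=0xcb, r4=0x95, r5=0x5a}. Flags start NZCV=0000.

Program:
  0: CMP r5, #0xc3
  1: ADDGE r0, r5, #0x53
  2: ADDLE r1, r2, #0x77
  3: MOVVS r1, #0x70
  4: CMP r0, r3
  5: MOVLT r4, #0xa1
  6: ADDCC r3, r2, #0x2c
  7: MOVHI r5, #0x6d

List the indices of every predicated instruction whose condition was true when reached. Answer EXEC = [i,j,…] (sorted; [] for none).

EXEC = [1,3,5,6]

0: ✓ CMP  NZCV=1001
1: ✓ ADDGE  r0←0xad
2: · ADDLE
3: ✓ MOVVS  r1←0x70
4: ✓ CMP  NZCV=1000
5: ✓ MOVLT  r4←0xa1
6: ✓ ADDCC  r3←0x24
7: · MOVHI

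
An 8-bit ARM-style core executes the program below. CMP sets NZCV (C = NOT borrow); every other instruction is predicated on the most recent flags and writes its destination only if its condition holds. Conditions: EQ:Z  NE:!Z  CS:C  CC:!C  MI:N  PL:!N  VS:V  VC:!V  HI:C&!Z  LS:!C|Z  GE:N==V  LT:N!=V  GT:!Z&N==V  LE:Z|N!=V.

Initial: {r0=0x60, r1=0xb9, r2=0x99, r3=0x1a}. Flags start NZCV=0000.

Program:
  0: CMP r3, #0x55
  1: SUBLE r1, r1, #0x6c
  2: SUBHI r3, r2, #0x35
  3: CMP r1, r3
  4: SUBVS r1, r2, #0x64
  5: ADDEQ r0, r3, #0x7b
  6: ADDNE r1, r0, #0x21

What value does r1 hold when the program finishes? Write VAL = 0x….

[0] flags=1000 → (cmp)
[1] flags=1000 LE?T → r1=0x4d
[2] flags=1000 HI?F → skip
[3] flags=0010 → (cmp)
[4] flags=0010 VS?F → skip
[5] flags=0010 EQ?F → skip
[6] flags=0010 NE?T → r1=0x81

VAL = 0x81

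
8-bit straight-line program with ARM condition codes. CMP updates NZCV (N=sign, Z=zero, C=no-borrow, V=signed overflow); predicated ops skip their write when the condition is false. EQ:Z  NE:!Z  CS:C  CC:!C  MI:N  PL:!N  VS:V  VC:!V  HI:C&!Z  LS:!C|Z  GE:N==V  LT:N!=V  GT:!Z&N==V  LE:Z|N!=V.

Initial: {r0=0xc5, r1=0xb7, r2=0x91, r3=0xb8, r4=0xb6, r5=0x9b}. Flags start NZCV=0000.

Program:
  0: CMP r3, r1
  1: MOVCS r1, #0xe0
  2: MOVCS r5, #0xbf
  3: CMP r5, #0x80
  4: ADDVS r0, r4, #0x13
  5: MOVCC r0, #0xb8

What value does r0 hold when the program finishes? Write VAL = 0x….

VAL = 0xc5

0: ✓ CMP  NZCV=0010
1: ✓ MOVCS  r1←0xe0
2: ✓ MOVCS  r5←0xbf
3: ✓ CMP  NZCV=0010
4: · ADDVS
5: · MOVCC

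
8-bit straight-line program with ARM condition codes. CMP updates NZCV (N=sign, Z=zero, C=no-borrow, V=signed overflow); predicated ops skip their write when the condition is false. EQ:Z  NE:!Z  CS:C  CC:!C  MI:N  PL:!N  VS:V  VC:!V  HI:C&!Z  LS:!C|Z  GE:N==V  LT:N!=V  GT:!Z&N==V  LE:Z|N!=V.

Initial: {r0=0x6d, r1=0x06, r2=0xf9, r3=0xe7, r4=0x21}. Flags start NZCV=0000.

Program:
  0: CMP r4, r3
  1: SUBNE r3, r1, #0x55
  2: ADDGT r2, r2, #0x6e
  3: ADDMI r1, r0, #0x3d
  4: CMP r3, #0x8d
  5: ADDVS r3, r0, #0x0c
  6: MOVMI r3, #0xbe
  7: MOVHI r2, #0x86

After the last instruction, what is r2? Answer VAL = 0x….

VAL = 0x86

[0] flags=0000 → (cmp)
[1] flags=0000 NE?T → r3=0xb1
[2] flags=0000 GT?T → r2=0x67
[3] flags=0000 MI?F → skip
[4] flags=0010 → (cmp)
[5] flags=0010 VS?F → skip
[6] flags=0010 MI?F → skip
[7] flags=0010 HI?T → r2=0x86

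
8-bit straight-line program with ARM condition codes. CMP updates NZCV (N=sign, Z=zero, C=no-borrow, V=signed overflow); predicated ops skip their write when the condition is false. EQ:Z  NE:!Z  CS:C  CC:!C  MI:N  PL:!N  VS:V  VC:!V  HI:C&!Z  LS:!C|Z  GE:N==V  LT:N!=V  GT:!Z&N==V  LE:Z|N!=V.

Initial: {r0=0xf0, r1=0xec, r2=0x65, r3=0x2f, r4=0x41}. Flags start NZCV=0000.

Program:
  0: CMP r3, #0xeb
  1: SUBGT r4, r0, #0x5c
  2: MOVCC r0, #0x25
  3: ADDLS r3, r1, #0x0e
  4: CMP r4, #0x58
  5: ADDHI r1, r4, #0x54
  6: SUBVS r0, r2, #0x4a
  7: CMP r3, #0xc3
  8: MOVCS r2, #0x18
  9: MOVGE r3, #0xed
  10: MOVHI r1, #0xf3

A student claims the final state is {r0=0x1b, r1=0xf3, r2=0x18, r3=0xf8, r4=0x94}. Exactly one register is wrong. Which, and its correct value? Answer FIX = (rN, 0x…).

FIX = (r3, 0xed)

0: ✓ CMP  NZCV=0000
1: ✓ SUBGT  r4←0x94
2: ✓ MOVCC  r0←0x25
3: ✓ ADDLS  r3←0xfa
4: ✓ CMP  NZCV=0011
5: ✓ ADDHI  r1←0xe8
6: ✓ SUBVS  r0←0x1b
7: ✓ CMP  NZCV=0010
8: ✓ MOVCS  r2←0x18
9: ✓ MOVGE  r3←0xed
10: ✓ MOVHI  r1←0xf3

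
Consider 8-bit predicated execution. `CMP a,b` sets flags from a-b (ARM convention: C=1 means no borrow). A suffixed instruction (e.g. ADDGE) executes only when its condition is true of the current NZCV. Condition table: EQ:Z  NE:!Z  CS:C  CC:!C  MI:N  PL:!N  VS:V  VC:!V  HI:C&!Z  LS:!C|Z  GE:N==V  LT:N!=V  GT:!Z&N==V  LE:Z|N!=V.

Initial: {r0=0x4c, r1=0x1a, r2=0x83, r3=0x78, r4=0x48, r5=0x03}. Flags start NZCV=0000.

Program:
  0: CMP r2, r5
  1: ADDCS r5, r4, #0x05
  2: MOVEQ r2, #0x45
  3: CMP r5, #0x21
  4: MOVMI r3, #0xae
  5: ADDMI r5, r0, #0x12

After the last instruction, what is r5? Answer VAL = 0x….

0: ✓ CMP  NZCV=1010
1: ✓ ADDCS  r5←0x4d
2: · MOVEQ
3: ✓ CMP  NZCV=0010
4: · MOVMI
5: · ADDMI

VAL = 0x4d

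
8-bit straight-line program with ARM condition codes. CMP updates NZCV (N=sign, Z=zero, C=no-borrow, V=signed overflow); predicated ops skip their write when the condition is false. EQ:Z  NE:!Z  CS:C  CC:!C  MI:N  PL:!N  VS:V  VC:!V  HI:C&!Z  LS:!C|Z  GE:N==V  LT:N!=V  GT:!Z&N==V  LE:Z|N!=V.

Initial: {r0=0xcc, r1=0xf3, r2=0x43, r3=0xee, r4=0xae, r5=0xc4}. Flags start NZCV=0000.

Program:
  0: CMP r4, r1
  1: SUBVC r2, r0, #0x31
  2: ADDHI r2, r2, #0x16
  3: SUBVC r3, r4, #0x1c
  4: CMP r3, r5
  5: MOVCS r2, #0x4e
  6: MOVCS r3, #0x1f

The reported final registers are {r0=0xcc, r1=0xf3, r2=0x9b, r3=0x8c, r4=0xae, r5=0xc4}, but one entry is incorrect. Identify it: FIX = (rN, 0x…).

FIX = (r3, 0x92)

0: ✓ CMP  NZCV=1000
1: ✓ SUBVC  r2←0x9b
2: · ADDHI
3: ✓ SUBVC  r3←0x92
4: ✓ CMP  NZCV=1000
5: · MOVCS
6: · MOVCS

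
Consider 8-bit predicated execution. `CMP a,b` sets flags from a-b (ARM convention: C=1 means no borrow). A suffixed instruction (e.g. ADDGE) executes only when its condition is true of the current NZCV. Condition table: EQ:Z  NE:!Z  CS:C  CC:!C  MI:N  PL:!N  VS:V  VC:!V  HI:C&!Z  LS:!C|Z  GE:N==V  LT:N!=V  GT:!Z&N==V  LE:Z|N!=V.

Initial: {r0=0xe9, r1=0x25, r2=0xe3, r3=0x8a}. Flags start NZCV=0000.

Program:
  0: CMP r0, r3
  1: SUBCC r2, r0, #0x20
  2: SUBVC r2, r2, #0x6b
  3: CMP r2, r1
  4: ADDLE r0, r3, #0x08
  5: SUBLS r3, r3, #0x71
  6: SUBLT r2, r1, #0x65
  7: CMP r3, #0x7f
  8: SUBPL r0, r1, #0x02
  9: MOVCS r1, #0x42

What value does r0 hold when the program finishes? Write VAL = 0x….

VAL = 0x23

[0] flags=0010 → (cmp)
[1] flags=0010 CC?F → skip
[2] flags=0010 VC?T → r2=0x78
[3] flags=0010 → (cmp)
[4] flags=0010 LE?F → skip
[5] flags=0010 LS?F → skip
[6] flags=0010 LT?F → skip
[7] flags=0011 → (cmp)
[8] flags=0011 PL?T → r0=0x23
[9] flags=0011 CS?T → r1=0x42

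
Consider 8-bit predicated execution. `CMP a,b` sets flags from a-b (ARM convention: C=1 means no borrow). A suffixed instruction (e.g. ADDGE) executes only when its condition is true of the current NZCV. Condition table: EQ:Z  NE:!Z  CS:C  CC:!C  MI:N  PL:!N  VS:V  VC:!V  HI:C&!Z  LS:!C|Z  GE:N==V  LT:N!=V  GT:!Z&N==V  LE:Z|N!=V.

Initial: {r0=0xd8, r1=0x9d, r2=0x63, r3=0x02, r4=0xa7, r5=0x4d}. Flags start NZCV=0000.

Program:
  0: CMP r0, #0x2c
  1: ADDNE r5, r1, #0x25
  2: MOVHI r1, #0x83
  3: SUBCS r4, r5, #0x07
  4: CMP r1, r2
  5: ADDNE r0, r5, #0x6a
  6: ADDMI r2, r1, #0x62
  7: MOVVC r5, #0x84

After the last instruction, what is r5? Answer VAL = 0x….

[0] flags=1010 → (cmp)
[1] flags=1010 NE?T → r5=0xc2
[2] flags=1010 HI?T → r1=0x83
[3] flags=1010 CS?T → r4=0xbb
[4] flags=0011 → (cmp)
[5] flags=0011 NE?T → r0=0x2c
[6] flags=0011 MI?F → skip
[7] flags=0011 VC?F → skip

VAL = 0xc2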